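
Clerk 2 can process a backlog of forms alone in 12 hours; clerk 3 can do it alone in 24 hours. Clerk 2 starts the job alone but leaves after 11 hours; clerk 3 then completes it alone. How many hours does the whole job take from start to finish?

In 11 hours clerk 2 does 11/12 of the job, leaving 1/12.
Clerk 3 works at 1/24 per hour, so finishing takes 1/12 ÷ 1/24 = 2 hours.
Total time = 11 + 2 = 13 hours.

13 hours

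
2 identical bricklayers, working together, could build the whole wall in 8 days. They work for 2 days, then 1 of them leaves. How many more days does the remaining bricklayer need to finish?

One bricklayer does 1/16 of the job per day.
After 2 days with 2 bricklayers, 1/4 is done (3/4 left).
With 1 bricklayer the rate is 1/16, so the rest takes 3/4 ÷ 1/16 = 12 days.

12 days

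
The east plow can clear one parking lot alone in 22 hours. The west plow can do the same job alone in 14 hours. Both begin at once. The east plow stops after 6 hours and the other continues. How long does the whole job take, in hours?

112/11 hours

In the first 6 hours the combined rate is 9/77, so 54/77 of the job is done, leaving 23/77.
After the east plow leaves the rate is 1/14 per hour; the remaining 23/77 takes 46/11 hours.
Total = 6 + 46/11 = 112/11 hours.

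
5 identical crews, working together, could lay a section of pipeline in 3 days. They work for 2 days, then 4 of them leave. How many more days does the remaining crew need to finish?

5 days

One crew does 1/15 of the job per day.
After 2 days with 5 crews, 2/3 is done (1/3 left).
With 1 crew the rate is 1/15, so the rest takes 1/3 ÷ 1/15 = 5 days.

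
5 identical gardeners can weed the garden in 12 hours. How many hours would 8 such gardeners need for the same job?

Total work is 5·12 = 60 gardener-hours.
With 8 gardeners: 60/8 = 15/2 hours.

15/2 hours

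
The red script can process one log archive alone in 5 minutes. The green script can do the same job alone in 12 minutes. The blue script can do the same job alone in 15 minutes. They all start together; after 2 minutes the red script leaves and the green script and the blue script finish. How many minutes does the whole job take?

In the first 2 minutes the combined rate is 7/20, so 7/10 of the job is done, leaving 3/10.
After the red script leaves the rate is 3/20 per minute; the remaining 3/10 takes 2 minutes.
Total = 2 + 2 = 4 minutes.

4 minutes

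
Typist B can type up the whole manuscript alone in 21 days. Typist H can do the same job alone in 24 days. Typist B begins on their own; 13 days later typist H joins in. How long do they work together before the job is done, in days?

64/15 days

In the first 13 days typist B alone does 13/21 of the job, leaving 8/21.
Once everyone is working, combined rate: 1/21 + 1/24 = (8 + 7)/168 = 15/168 = 5/56 per day.
Remaining 8/21 at 5/56 per day takes 64/15 days.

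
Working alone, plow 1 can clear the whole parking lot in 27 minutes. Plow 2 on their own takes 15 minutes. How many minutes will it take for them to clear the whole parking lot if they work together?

With two workers the combined time is the product over the sum: 27·15/(27+15) = 405/42 = 135/14 minutes.

135/14 minutes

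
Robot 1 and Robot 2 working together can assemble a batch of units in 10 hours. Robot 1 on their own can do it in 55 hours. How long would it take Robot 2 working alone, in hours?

Combined rate is 1/10 per hour.
Known contribution: 1/55 per hour.
So Robot 2's rate is 1/10 − 1/55 = 9/110, meaning 110/9 hours alone.

110/9 hours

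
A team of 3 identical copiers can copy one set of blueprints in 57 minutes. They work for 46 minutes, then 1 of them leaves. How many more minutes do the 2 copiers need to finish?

33/2 minutes

One copier does 1/171 of the job per minute.
After 46 minutes with 3 copiers, 46/57 is done (11/57 left).
With 2 copiers the rate is 2/171, so the rest takes 11/57 ÷ 2/171 = 33/2 minutes.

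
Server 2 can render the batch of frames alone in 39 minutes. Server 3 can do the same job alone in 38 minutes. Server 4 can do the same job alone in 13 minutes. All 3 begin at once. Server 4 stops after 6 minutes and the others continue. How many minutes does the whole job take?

In the first 6 minutes the combined rate is 191/1482, so 191/247 of the job is done, leaving 56/247.
After Server 4 leaves the rate is 77/1482 per minute; the remaining 56/247 takes 48/11 minutes.
Total = 6 + 48/11 = 114/11 minutes.

114/11 minutes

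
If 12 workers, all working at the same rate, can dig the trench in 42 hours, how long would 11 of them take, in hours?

504/11 hours

Total work is 12·42 = 504 worker-hours.
With 11 workers: 504/11 hours.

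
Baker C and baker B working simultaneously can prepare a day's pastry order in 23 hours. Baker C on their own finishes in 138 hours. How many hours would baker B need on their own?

Combined rate is 1/23 per hour.
Known contribution: 1/138 per hour.
So baker B's rate is 1/23 − 1/138 = 5/138, meaning 138/5 hours alone.

138/5 hours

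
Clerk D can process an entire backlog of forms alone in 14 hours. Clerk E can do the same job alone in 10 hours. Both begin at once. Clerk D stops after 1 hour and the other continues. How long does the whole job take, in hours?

In the first 1 hour the combined rate is 6/35, so 6/35 of the job is done, leaving 29/35.
After Clerk D leaves the rate is 1/10 per hour; the remaining 29/35 takes 58/7 hours.
Total = 1 + 58/7 = 65/7 hours.

65/7 hours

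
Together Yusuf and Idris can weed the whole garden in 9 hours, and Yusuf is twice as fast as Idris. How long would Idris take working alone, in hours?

Let Idris's rate be r; then Yusuf's rate is 2r, so together (2 + 1)r = 3r = 1/9.
Thus r = 1/27 per hour.
Idris alone: 27 hours; Yusuf alone: 27/2 hours.

27 hours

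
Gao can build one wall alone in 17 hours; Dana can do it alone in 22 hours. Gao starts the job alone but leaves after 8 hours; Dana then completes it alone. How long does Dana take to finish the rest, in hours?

198/17 hours

In 8 hours Gao does 8/17 of the job, leaving 9/17.
Dana works at 1/22 per hour, so finishing takes 9/17 ÷ 1/22 = 198/17 hours.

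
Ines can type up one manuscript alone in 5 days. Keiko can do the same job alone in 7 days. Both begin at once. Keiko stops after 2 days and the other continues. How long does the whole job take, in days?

In the first 2 days the combined rate is 12/35, so 24/35 of the job is done, leaving 11/35.
After Keiko leaves the rate is 1/5 per day; the remaining 11/35 takes 11/7 days.
Total = 2 + 11/7 = 25/7 days.

25/7 days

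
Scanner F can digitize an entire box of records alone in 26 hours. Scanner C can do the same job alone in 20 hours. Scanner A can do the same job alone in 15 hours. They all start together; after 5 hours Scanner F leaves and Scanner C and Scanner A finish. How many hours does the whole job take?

90/13 hours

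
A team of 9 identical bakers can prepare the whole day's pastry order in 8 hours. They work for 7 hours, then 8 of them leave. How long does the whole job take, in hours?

16 hours

One baker does 1/72 of the job per hour.
After 7 hours with 9 bakers, 7/8 is done (1/8 left).
With 1 baker the rate is 1/72, so the rest takes 1/8 ÷ 1/72 = 9 hours.
Total = 7 + 9 = 16 hours.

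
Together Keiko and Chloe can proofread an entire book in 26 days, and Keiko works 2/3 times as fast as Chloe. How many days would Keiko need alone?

Let Chloe's rate be r; then Keiko's rate is (2/3)r, so together (2/3 + 1)r = (5/3)r = 1/26.
Thus r = 3/130 per day.
Chloe alone: 130/3 days; Keiko alone: 65 days.

65 days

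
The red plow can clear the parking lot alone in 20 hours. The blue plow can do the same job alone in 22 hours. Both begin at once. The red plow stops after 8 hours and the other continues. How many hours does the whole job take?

In the first 8 hours the combined rate is 21/220, so 42/55 of the job is done, leaving 13/55.
After the red plow leaves the rate is 1/22 per hour; the remaining 13/55 takes 26/5 hours.
Total = 8 + 26/5 = 66/5 hours.

66/5 hours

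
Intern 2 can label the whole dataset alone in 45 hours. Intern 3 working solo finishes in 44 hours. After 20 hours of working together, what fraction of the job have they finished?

Combined rate: 1/45 + 1/44 = (44 + 45)/1980 = 89/1980 per hour.
In 20 hours they complete 20·89/1980 = 89/99 of the job.

89/99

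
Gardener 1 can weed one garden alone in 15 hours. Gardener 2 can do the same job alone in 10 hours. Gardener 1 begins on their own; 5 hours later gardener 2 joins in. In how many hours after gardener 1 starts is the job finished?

9 hours

In the first 5 hours gardener 1 alone does 5/15 = 1/3 of the job, leaving 2/3.
Once everyone is working, combined rate: 1/15 + 1/10 = (2 + 3)/30 = 5/30 = 1/6 per hour.
Remaining 2/3 at 1/6 per hour takes 4 hours.
Total from the start = 5 + 4 = 9 hours.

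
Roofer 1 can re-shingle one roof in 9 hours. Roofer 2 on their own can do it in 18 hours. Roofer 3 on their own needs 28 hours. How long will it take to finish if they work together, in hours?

84/17 hours

Combined rate: 1/9 + 1/18 + 1/28 = (28 + 14 + 9)/252 = 51/252 = 17/84 per hour.
Time = 1 ÷ (17/84) = 84/17 hours.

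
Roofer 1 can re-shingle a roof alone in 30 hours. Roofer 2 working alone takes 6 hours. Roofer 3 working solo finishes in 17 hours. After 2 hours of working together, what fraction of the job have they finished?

Combined rate: 1/30 + 1/6 + 1/17 = (17 + 85 + 30)/510 = 132/510 = 22/85 per hour.
In 2 hours they complete 2·22/85 = 44/85 of the job.

44/85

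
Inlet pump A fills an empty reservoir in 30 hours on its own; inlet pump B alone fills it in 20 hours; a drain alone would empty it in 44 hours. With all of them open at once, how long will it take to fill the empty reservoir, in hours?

Net rate = 1/30 + 1/20 − 1/44 = (22 + 33 − 15)/660 = 40/660 = 2/33 per hour.
Filling time = 1 ÷ (2/33) = 33/2 hours.

33/2 hours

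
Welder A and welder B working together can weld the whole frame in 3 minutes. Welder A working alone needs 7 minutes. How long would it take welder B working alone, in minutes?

Combined rate is 1/3 per minute.
Known contribution: 1/7 per minute.
So welder B's rate is 1/3 − 1/7 = 4/21, meaning 21/4 minutes alone.

21/4 minutes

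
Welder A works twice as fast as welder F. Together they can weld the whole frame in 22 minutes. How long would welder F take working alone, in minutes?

66 minutes

Let welder F's rate be r; then welder A's rate is 2r, so together (2 + 1)r = 3r = 1/22.
Thus r = 1/66 per minute.
Welder F alone: 66 minutes; welder A alone: 33 minutes.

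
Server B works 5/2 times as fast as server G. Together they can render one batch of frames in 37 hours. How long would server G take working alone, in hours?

Let server G's rate be r; then server B's rate is (5/2)r, so together (5/2 + 1)r = (7/2)r = 1/37.
Thus r = 2/259 per hour.
Server G alone: 259/2 hours; server B alone: 259/5 hours.

259/2 hours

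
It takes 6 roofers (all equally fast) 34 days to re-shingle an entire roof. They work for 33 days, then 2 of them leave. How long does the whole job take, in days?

69/2 days

One roofer does 1/204 of the job per day.
After 33 days with 6 roofers, 33/34 is done (1/34 left).
With 4 roofers the rate is 4/204 = 1/51, so the rest takes 1/34 ÷ 1/51 = 3/2 days.
Total = 33 + 3/2 = 69/2 days.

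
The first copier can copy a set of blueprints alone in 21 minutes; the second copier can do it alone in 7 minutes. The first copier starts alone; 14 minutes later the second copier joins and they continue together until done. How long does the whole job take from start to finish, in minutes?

63/4 minutes

In 14 minutes the first copier does 14/21 = 2/3 of the job, leaving 1/3.
The first copier and the second copier together work at 4/21 per minute, so finishing takes 1/3 ÷ 4/21 = 7/4 minutes.
Total time = 14 + 7/4 = 63/4 minutes.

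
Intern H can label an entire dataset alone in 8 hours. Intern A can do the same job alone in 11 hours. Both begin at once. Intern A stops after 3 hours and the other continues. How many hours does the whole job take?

In the first 3 hours the combined rate is 19/88, so 57/88 of the job is done, leaving 31/88.
After Intern A leaves the rate is 1/8 per hour; the remaining 31/88 takes 31/11 hours.
Total = 3 + 31/11 = 64/11 hours.

64/11 hours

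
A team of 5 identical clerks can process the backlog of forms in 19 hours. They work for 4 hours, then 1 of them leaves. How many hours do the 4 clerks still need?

One clerk does 1/95 of the job per hour.
After 4 hours with 5 clerks, 4/19 is done (15/19 left).
With 4 clerks the rate is 4/95, so the rest takes 15/19 ÷ 4/95 = 75/4 hours.

75/4 hours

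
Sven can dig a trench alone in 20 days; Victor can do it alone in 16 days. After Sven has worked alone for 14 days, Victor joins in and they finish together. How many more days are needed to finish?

8/3 days

In 14 days Sven does 14/20 = 7/10 of the job, leaving 3/10.
Sven and Victor together work at 9/80 per day, so finishing takes 3/10 ÷ 9/80 = 8/3 days.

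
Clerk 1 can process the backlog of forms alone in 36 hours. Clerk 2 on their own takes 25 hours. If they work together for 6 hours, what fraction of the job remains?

Combined rate: 1/36 + 1/25 = (25 + 36)/900 = 61/900 per hour.
In 6 hours they complete 6·61/900 = 61/150 of the job.
So 89/150 remains.

89/150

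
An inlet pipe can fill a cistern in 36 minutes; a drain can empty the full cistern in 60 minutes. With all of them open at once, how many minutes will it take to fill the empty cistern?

Net rate = 1/36 − 1/60 = (5 − 3)/180 = 2/180 = 1/90 per minute.
Filling time = 1 ÷ (1/90) = 90 minutes.

90 minutes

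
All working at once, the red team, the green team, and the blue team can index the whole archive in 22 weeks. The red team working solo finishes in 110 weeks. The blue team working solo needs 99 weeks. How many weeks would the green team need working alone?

495/13 weeks

Combined rate is 1/22 per week.
Known contribution: 1/110 + 1/99 = (9 + 10)/990 = 19/990 per week.
So the green team's rate is 1/22 − 19/990 = 13/495, meaning 495/13 weeks alone.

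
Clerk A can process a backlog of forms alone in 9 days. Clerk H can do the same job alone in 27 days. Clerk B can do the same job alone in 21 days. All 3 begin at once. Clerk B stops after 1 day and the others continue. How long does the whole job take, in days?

45/7 days

In the first 1 day the combined rate is 37/189, so 37/189 of the job is done, leaving 152/189.
After clerk B leaves the rate is 4/27 per day; the remaining 152/189 takes 38/7 days.
Total = 1 + 38/7 = 45/7 days.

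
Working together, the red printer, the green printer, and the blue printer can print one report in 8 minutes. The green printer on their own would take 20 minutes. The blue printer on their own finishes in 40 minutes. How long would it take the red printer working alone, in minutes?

20 minutes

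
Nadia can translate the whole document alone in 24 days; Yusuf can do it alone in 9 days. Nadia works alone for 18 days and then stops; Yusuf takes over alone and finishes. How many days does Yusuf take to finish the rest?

9/4 days

In 18 days Nadia does 18/24 = 3/4 of the job, leaving 1/4.
Yusuf works at 1/9 per day, so finishing takes 1/4 ÷ 1/9 = 9/4 days.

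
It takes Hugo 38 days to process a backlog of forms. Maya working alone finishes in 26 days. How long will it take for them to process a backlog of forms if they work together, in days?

Combined rate: 1/38 + 1/26 = (13 + 19)/494 = 32/494 = 16/247 per day.
Time = 1 ÷ (16/247) = 247/16 days.

247/16 days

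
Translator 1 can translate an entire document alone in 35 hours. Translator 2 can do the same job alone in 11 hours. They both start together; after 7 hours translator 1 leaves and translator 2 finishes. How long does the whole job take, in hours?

In the first 7 hours the combined rate is 46/385, so 46/55 of the job is done, leaving 9/55.
After translator 1 leaves the rate is 1/11 per hour; the remaining 9/55 takes 9/5 hours.
Total = 7 + 9/5 = 44/5 hours.

44/5 hours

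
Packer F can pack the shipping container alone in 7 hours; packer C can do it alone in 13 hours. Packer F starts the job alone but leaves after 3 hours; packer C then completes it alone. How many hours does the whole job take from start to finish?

73/7 hours

In 3 hours packer F does 3/7 of the job, leaving 4/7.
Packer C works at 1/13 per hour, so finishing takes 4/7 ÷ 1/13 = 52/7 hours.
Total time = 3 + 52/7 = 73/7 hours.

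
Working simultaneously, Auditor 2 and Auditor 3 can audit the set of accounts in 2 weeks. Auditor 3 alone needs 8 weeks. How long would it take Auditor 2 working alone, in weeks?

8/3 weeks

Combined rate is 1/2 per week.
Known contribution: 1/8 per week.
So Auditor 2's rate is 1/2 − 1/8 = 3/8, meaning 8/3 weeks alone.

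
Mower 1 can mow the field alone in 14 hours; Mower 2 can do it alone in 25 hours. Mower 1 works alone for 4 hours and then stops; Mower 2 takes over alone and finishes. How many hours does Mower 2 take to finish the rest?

125/7 hours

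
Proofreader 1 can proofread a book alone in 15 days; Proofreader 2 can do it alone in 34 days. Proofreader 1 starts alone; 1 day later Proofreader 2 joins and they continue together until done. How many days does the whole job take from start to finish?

75/7 days

In 1 day Proofreader 1 does 1/15 of the job, leaving 14/15.
Proofreader 1 and Proofreader 2 together work at 49/510 per day, so finishing takes 14/15 ÷ 49/510 = 68/7 days.
Total time = 1 + 68/7 = 75/7 days.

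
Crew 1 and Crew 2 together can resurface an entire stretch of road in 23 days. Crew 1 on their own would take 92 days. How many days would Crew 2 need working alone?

92/3 days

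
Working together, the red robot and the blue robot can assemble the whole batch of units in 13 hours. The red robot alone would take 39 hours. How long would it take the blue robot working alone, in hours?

39/2 hours

Combined rate is 1/13 per hour.
Known contribution: 1/39 per hour.
So the blue robot's rate is 1/13 − 1/39 = 2/39, meaning 39/2 hours alone.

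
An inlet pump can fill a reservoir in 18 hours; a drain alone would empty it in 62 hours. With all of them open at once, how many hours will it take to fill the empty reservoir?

279/11 hours

Net rate = 1/18 − 1/62 = (31 − 9)/558 = 22/558 = 11/279 per hour.
Filling time = 1 ÷ (11/279) = 279/11 hours.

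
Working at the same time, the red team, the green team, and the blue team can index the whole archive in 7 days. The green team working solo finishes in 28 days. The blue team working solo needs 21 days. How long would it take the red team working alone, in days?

Combined rate is 1/7 per day.
Known contribution: 1/28 + 1/21 = (3 + 4)/84 = 7/84 = 1/12 per day.
So the red team's rate is 1/7 − 1/12 = 5/84, meaning 84/5 days alone.

84/5 days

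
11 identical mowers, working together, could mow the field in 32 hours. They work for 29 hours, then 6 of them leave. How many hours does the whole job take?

178/5 hours

One mower does 1/352 of the job per hour.
After 29 hours with 11 mowers, 29/32 is done (3/32 left).
With 5 mowers the rate is 5/352, so the rest takes 3/32 ÷ 5/352 = 33/5 hours.
Total = 29 + 33/5 = 178/5 hours.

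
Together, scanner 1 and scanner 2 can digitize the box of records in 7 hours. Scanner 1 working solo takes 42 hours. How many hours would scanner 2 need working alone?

Combined rate is 1/7 per hour.
Known contribution: 1/42 per hour.
So scanner 2's rate is 1/7 − 1/42 = 5/42, meaning 42/5 hours alone.

42/5 hours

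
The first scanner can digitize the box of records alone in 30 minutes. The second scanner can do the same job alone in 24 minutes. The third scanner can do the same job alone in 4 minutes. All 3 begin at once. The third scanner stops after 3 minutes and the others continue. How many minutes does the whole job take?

10/3 minutes

In the first 3 minutes the combined rate is 13/40, so 39/40 of the job is done, leaving 1/40.
After the third scanner leaves the rate is 3/40 per minute; the remaining 1/40 takes 1/3 minutes.
Total = 3 + 1/3 = 10/3 minutes.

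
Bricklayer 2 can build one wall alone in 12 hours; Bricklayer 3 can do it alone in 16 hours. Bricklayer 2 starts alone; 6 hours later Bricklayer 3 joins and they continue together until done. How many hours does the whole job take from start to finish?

66/7 hours

In 6 hours Bricklayer 2 does 6/12 = 1/2 of the job, leaving 1/2.
Bricklayer 2 and Bricklayer 3 together work at 7/48 per hour, so finishing takes 1/2 ÷ 7/48 = 24/7 hours.
Total time = 6 + 24/7 = 66/7 hours.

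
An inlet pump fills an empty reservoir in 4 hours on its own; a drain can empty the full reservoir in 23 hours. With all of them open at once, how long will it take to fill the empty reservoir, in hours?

92/19 hours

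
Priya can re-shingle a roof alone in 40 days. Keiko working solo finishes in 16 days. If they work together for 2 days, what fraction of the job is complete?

7/40

Combined rate: 1/40 + 1/16 = (2 + 5)/80 = 7/80 per day.
In 2 days they complete 2·7/80 = 7/40 of the job.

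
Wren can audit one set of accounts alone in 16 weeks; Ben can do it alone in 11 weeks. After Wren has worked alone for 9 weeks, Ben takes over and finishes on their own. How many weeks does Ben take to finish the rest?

In 9 weeks Wren does 9/16 of the job, leaving 7/16.
Ben works at 1/11 per week, so finishing takes 7/16 ÷ 1/11 = 77/16 weeks.

77/16 weeks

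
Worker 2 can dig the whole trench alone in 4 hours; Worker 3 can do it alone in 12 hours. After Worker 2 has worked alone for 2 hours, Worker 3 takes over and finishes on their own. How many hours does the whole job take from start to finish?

8 hours

In 2 hours Worker 2 does 2/4 = 1/2 of the job, leaving 1/2.
Worker 3 works at 1/12 per hour, so finishing takes 1/2 ÷ 1/12 = 6 hours.
Total time = 2 + 6 = 8 hours.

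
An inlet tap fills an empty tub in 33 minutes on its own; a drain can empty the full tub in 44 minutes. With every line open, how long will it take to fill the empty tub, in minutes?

132 minutes

Net rate = 1/33 − 1/44 = (4 − 3)/132 = 1/132 per minute.
Filling time = 1 ÷ (1/132) = 132 minutes.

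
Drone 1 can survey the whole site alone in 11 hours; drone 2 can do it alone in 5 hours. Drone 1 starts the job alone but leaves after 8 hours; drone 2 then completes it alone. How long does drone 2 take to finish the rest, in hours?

15/11 hours

In 8 hours drone 1 does 8/11 of the job, leaving 3/11.
Drone 2 works at 1/5 per hour, so finishing takes 3/11 ÷ 1/5 = 15/11 hours.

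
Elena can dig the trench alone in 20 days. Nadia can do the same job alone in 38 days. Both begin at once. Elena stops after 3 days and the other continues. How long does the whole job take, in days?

323/10 days

In the first 3 days the combined rate is 29/380, so 87/380 of the job is done, leaving 293/380.
After Elena leaves the rate is 1/38 per day; the remaining 293/380 takes 293/10 days.
Total = 3 + 293/10 = 323/10 days.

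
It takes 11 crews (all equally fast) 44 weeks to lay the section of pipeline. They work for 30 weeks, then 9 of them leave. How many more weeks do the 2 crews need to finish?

One crew does 1/484 of the job per week.
After 30 weeks with 11 crews, 15/22 is done (7/22 left).
With 2 crews the rate is 2/484 = 1/242, so the rest takes 7/22 ÷ 1/242 = 77 weeks.

77 weeks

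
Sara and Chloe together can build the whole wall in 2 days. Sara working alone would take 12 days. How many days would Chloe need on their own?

12/5 days

Combined rate is 1/2 per day.
Known contribution: 1/12 per day.
So Chloe's rate is 1/2 − 1/12 = 5/12, meaning 12/5 days alone.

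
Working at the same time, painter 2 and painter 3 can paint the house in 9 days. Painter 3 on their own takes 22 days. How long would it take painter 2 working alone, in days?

198/13 days

Combined rate is 1/9 per day.
Known contribution: 1/22 per day.
So painter 2's rate is 1/9 − 1/22 = 13/198, meaning 198/13 days alone.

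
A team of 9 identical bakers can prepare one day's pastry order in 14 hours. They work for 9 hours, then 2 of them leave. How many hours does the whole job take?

108/7 hours

One baker does 1/126 of the job per hour.
After 9 hours with 9 bakers, 9/14 is done (5/14 left).
With 7 bakers the rate is 7/126 = 1/18, so the rest takes 5/14 ÷ 1/18 = 45/7 hours.
Total = 9 + 45/7 = 108/7 hours.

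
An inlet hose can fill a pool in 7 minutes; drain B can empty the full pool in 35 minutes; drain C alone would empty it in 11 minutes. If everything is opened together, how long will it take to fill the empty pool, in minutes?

385/9 minutes

Net rate = 1/7 − 1/35 − 1/11 = (55 − 11 − 35)/385 = 9/385 per minute.
Filling time = 1 ÷ (9/385) = 385/9 minutes.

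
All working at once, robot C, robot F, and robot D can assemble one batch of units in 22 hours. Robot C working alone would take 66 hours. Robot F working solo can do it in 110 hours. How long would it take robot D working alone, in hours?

330/7 hours

Combined rate is 1/22 per hour.
Known contribution: 1/66 + 1/110 = (5 + 3)/330 = 8/330 = 4/165 per hour.
So robot D's rate is 1/22 − 4/165 = 7/330, meaning 330/7 hours alone.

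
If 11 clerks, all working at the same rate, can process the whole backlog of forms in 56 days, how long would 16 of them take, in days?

77/2 days

Total work is 11·56 = 616 clerk-days.
With 16 clerks: 616/16 = 77/2 days.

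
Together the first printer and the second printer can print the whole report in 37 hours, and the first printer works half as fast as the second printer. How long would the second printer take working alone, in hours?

111/2 hours

Let the second printer's rate be r; then the first printer's rate is (1/2)r, so together (1/2 + 1)r = (3/2)r = 1/37.
Thus r = 2/111 per hour.
The second printer alone: 111/2 hours; the first printer alone: 111 hours.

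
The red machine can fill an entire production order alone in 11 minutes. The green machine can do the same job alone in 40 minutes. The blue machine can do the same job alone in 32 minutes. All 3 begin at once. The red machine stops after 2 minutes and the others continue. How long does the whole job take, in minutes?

In the first 2 minutes the combined rate is 259/1760, so 259/880 of the job is done, leaving 621/880.
After the red machine leaves the rate is 9/160 per minute; the remaining 621/880 takes 138/11 minutes.
Total = 2 + 138/11 = 160/11 minutes.

160/11 minutes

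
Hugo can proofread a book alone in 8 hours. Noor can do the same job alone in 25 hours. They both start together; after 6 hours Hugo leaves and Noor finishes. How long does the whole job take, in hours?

25/4 hours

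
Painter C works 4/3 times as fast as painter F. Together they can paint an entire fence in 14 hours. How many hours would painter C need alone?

49/2 hours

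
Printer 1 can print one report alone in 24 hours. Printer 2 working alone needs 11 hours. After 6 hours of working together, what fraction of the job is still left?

Combined rate: 1/24 + 1/11 = (11 + 24)/264 = 35/264 per hour.
In 6 hours they complete 6·35/264 = 35/44 of the job.
So 9/44 remains.

9/44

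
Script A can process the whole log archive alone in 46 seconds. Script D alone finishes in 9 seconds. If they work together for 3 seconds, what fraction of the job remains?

83/138

Combined rate: 1/46 + 1/9 = (9 + 46)/414 = 55/414 per second.
In 3 seconds they complete 3·55/414 = 55/138 of the job.
So 83/138 remains.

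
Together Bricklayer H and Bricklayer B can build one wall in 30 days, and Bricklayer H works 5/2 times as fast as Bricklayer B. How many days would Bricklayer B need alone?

Let Bricklayer B's rate be r; then Bricklayer H's rate is (5/2)r, so together (5/2 + 1)r = (7/2)r = 1/30.
Thus r = 1/105 per day.
Bricklayer B alone: 105 days; Bricklayer H alone: 42 days.

105 days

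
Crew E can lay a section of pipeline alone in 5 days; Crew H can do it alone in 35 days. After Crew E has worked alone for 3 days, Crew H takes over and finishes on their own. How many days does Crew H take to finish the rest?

14 days

In 3 days Crew E does 3/5 of the job, leaving 2/5.
Crew H works at 1/35 per day, so finishing takes 2/5 ÷ 1/35 = 14 days.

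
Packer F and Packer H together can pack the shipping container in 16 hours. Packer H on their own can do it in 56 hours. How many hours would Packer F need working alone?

112/5 hours

Combined rate is 1/16 per hour.
Known contribution: 1/56 per hour.
So Packer F's rate is 1/16 − 1/56 = 5/112, meaning 112/5 hours alone.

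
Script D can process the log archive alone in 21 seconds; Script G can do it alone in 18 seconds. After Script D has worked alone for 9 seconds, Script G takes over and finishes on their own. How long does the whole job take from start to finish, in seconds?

135/7 seconds

In 9 seconds Script D does 9/21 = 3/7 of the job, leaving 4/7.
Script G works at 1/18 per second, so finishing takes 4/7 ÷ 1/18 = 72/7 seconds.
Total time = 9 + 72/7 = 135/7 seconds.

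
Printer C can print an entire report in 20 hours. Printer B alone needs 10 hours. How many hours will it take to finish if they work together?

Combined rate: 1/20 + 1/10 = (1 + 2)/20 = 3/20 per hour.
Time = 1 ÷ (3/20) = 20/3 hours.

20/3 hours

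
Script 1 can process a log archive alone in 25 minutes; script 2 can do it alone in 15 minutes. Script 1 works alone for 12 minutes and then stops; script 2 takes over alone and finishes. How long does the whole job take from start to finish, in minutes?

In 12 minutes script 1 does 12/25 of the job, leaving 13/25.
Script 2 works at 1/15 per minute, so finishing takes 13/25 ÷ 1/15 = 39/5 minutes.
Total time = 12 + 39/5 = 99/5 minutes.

99/5 minutes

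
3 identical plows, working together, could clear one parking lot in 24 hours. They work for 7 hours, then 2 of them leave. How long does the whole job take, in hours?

58 hours

One plow does 1/72 of the job per hour.
After 7 hours with 3 plows, 7/24 is done (17/24 left).
With 1 plow the rate is 1/72, so the rest takes 17/24 ÷ 1/72 = 51 hours.
Total = 7 + 51 = 58 hours.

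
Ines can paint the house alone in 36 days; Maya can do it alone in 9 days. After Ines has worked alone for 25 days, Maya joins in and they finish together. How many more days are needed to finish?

11/5 days

In 25 days Ines does 25/36 of the job, leaving 11/36.
Ines and Maya together work at 5/36 per day, so finishing takes 11/36 ÷ 5/36 = 11/5 days.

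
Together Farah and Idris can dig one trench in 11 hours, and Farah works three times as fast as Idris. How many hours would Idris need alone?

Let Idris's rate be r; then Farah's rate is 3r, so together (3 + 1)r = 4r = 1/11.
Thus r = 1/44 per hour.
Idris alone: 44 hours; Farah alone: 44/3 hours.

44 hours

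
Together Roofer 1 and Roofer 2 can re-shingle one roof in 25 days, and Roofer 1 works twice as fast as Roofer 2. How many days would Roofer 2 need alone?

Let Roofer 2's rate be r; then Roofer 1's rate is 2r, so together (2 + 1)r = 3r = 1/25.
Thus r = 1/75 per day.
Roofer 2 alone: 75 days; Roofer 1 alone: 75/2 days.

75 days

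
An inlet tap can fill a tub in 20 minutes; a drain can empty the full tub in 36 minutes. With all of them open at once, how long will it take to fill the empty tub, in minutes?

45 minutes

Net rate = 1/20 − 1/36 = (9 − 5)/180 = 4/180 = 1/45 per minute.
Filling time = 1 ÷ (1/45) = 45 minutes.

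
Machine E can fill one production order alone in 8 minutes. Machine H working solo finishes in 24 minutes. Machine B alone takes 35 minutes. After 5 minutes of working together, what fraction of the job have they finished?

Combined rate: 1/8 + 1/24 + 1/35 = (105 + 35 + 24)/840 = 164/840 = 41/210 per minute.
In 5 minutes they complete 5·41/210 = 41/42 of the job.

41/42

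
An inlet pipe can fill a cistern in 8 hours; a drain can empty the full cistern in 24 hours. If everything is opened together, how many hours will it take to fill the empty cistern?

Net rate = 1/8 − 1/24 = (3 − 1)/24 = 2/24 = 1/12 per hour.
Filling time = 1 ÷ (1/12) = 12 hours.

12 hours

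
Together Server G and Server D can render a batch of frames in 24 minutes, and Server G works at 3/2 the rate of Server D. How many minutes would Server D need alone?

60 minutes

Let Server D's rate be r; then Server G's rate is (3/2)r, so together (3/2 + 1)r = (5/2)r = 1/24.
Thus r = 1/60 per minute.
Server D alone: 60 minutes; Server G alone: 40 minutes.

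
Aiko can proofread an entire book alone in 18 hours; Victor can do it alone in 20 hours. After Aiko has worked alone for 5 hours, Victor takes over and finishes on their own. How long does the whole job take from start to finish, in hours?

175/9 hours

In 5 hours Aiko does 5/18 of the job, leaving 13/18.
Victor works at 1/20 per hour, so finishing takes 13/18 ÷ 1/20 = 130/9 hours.
Total time = 5 + 130/9 = 175/9 hours.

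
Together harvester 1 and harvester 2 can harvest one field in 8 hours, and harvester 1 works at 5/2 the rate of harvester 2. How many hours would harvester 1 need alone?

Let harvester 2's rate be r; then harvester 1's rate is (5/2)r, so together (5/2 + 1)r = (7/2)r = 1/8.
Thus r = 1/28 per hour.
Harvester 2 alone: 28 hours; harvester 1 alone: 56/5 hours.

56/5 hours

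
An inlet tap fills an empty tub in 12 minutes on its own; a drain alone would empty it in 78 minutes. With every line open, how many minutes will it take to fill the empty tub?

156/11 minutes

Net rate = 1/12 − 1/78 = (13 − 2)/156 = 11/156 per minute.
Filling time = 1 ÷ (11/156) = 156/11 minutes.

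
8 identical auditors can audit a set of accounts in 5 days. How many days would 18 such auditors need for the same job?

Total work is 8·5 = 40 auditor-days.
With 18 auditors: 40/18 = 20/9 days.

20/9 days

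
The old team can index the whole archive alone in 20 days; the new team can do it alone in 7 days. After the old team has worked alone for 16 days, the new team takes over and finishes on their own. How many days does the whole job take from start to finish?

In 16 days the old team does 16/20 = 4/5 of the job, leaving 1/5.
The new team works at 1/7 per day, so finishing takes 1/5 ÷ 1/7 = 7/5 days.
Total time = 16 + 7/5 = 87/5 days.

87/5 days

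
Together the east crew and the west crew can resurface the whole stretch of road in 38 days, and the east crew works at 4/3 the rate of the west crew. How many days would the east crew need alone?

133/2 days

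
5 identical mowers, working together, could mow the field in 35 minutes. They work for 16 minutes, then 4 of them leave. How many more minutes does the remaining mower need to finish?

95 minutes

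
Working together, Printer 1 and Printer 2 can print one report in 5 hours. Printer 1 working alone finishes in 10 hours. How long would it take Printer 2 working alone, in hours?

Combined rate is 1/5 per hour.
Known contribution: 1/10 per hour.
So Printer 2's rate is 1/5 − 1/10 = 1/10, meaning 10 hours alone.

10 hours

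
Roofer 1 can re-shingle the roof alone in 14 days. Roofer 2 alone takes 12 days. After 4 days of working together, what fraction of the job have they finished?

13/21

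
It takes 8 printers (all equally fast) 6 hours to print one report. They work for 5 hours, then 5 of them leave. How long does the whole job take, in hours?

23/3 hours

One printer does 1/48 of the job per hour.
After 5 hours with 8 printers, 5/6 is done (1/6 left).
With 3 printers the rate is 3/48 = 1/16, so the rest takes 1/6 ÷ 1/16 = 8/3 hours.
Total = 5 + 8/3 = 23/3 hours.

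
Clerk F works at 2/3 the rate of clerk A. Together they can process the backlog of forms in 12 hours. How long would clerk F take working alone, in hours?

30 hours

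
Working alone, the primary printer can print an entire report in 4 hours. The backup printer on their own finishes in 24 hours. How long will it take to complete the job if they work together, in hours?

With two workers the combined time is the product over the sum: 4·24/(4+24) = 96/28 = 24/7 hours.

24/7 hours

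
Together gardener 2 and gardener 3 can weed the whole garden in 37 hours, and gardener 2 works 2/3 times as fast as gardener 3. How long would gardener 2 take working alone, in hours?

Let gardener 3's rate be r; then gardener 2's rate is (2/3)r, so together (2/3 + 1)r = (5/3)r = 1/37.
Thus r = 3/185 per hour.
Gardener 3 alone: 185/3 hours; gardener 2 alone: 185/2 hours.

185/2 hours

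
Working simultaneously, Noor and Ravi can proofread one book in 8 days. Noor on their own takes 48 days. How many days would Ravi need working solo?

48/5 days

Combined rate is 1/8 per day.
Known contribution: 1/48 per day.
So Ravi's rate is 1/8 − 1/48 = 5/48, meaning 48/5 days alone.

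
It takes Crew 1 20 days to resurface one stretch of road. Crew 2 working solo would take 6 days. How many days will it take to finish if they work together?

60/13 days

Combined rate: 1/20 + 1/6 = (3 + 10)/60 = 13/60 per day.
Time = 1 ÷ (13/60) = 60/13 days.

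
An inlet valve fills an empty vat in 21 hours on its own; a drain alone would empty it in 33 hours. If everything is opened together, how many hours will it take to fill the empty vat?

Net rate = 1/21 − 1/33 = (11 − 7)/231 = 4/231 per hour.
Filling time = 1 ÷ (4/231) = 231/4 hours.

231/4 hours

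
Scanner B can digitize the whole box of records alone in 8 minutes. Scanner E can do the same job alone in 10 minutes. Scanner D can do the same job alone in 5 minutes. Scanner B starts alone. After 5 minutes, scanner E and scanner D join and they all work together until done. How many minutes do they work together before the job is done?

In the first 5 minutes scanner B alone does 5/8 of the job, leaving 3/8.
Once everyone is working, combined rate: 1/8 + 1/10 + 1/5 = (5 + 4 + 8)/40 = 17/40 per minute.
Remaining 3/8 at 17/40 per minute takes 15/17 minutes.

15/17 minutes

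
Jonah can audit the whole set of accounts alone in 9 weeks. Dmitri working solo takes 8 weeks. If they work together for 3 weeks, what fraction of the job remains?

Combined rate: 1/9 + 1/8 = (8 + 9)/72 = 17/72 per week.
In 3 weeks they complete 3·17/72 = 17/24 of the job.
So 7/24 remains.

7/24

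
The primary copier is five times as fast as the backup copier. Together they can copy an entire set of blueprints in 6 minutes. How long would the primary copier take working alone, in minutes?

36/5 minutes

Let the backup copier's rate be r; then the primary copier's rate is 5r, so together (5 + 1)r = 6r = 1/6.
Thus r = 1/36 per minute.
The backup copier alone: 36 minutes; the primary copier alone: 36/5 minutes.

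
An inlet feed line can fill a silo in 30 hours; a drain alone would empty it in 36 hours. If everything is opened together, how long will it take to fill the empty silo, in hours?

180 hours

Net rate = 1/30 − 1/36 = (6 − 5)/180 = 1/180 per hour.
Filling time = 1 ÷ (1/180) = 180 hours.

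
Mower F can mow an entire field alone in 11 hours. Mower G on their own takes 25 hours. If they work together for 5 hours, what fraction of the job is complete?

Combined rate: 1/11 + 1/25 = (25 + 11)/275 = 36/275 per hour.
In 5 hours they complete 5·36/275 = 36/55 of the job.

36/55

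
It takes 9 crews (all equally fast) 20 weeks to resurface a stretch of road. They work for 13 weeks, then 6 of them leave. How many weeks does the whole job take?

One crew does 1/180 of the job per week.
After 13 weeks with 9 crews, 13/20 is done (7/20 left).
With 3 crews the rate is 3/180 = 1/60, so the rest takes 7/20 ÷ 1/60 = 21 weeks.
Total = 13 + 21 = 34 weeks.

34 weeks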